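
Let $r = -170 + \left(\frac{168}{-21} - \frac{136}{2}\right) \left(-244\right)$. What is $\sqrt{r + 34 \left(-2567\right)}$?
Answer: $6 i \sqrt{1914} \approx 262.5 i$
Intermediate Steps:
$r = 18374$ ($r = -170 + \left(168 \left(- \frac{1}{21}\right) - 68\right) \left(-244\right) = -170 + \left(-8 - 68\right) \left(-244\right) = -170 - -18544 = -170 + 18544 = 18374$)
$\sqrt{r + 34 \left(-2567\right)} = \sqrt{18374 + 34 \left(-2567\right)} = \sqrt{18374 - 87278} = \sqrt{-68904} = 6 i \sqrt{1914}$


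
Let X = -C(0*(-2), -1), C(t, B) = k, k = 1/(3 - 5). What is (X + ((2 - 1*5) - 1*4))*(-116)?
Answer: 754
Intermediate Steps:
k = -1/2 (k = 1/(-2) = -1/2 ≈ -0.50000)
C(t, B) = -1/2
X = 1/2 (X = -1*(-1/2) = 1/2 ≈ 0.50000)
(X + ((2 - 1*5) - 1*4))*(-116) = (1/2 + ((2 - 1*5) - 1*4))*(-116) = (1/2 + ((2 - 5) - 4))*(-116) = (1/2 + (-3 - 4))*(-116) = (1/2 - 7)*(-116) = -13/2*(-116) = 754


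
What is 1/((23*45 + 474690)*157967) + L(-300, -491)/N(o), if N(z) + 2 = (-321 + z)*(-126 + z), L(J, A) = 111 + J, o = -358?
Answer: -14203132524541/24696467524181550 ≈ -0.00057511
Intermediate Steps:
N(z) = -2 + (-321 + z)*(-126 + z)
1/((23*45 + 474690)*157967) + L(-300, -491)/N(o) = 1/((23*45 + 474690)*157967) + (111 - 300)/(40444 + (-358)² - 447*(-358)) = (1/157967)/(1035 + 474690) - 189/(40444 + 128164 + 160026) = (1/157967)/475725 - 189/328634 = (1/475725)*(1/157967) - 189*1/328634 = 1/75148851075 - 189/328634 = -14203132524541/24696467524181550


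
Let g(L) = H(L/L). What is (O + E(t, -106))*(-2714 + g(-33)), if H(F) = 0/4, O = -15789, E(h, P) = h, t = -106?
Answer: 43139030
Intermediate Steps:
H(F) = 0 (H(F) = 0*(¼) = 0)
g(L) = 0
(O + E(t, -106))*(-2714 + g(-33)) = (-15789 - 106)*(-2714 + 0) = -15895*(-2714) = 43139030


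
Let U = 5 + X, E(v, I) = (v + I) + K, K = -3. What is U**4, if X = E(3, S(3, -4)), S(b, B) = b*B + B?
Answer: 14641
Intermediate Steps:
S(b, B) = B + B*b (S(b, B) = B*b + B = B + B*b)
E(v, I) = -3 + I + v (E(v, I) = (v + I) - 3 = (I + v) - 3 = -3 + I + v)
X = -16 (X = -3 - 4*(1 + 3) + 3 = -3 - 4*4 + 3 = -3 - 16 + 3 = -16)
U = -11 (U = 5 - 16 = -11)
U**4 = (-11)**4 = 14641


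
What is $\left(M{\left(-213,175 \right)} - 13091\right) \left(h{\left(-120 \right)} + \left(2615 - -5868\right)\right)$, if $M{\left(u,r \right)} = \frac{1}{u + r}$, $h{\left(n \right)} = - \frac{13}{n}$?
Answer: $- \frac{506399830607}{4560} \approx -1.1105 \cdot 10^{8}$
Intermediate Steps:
$M{\left(u,r \right)} = \frac{1}{r + u}$
$\left(M{\left(-213,175 \right)} - 13091\right) \left(h{\left(-120 \right)} + \left(2615 - -5868\right)\right) = \left(\frac{1}{175 - 213} - 13091\right) \left(- \frac{13}{-120} + \left(2615 - -5868\right)\right) = \left(\frac{1}{-38} - 13091\right) \left(\left(-13\right) \left(- \frac{1}{120}\right) + \left(2615 + 5868\right)\right) = \left(- \frac{1}{38} - 13091\right) \left(\frac{13}{120} + 8483\right) = \left(- \frac{497459}{38}\right) \frac{1017973}{120} = - \frac{506399830607}{4560}$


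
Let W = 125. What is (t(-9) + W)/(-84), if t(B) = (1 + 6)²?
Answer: -29/14 ≈ -2.0714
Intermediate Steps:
t(B) = 49 (t(B) = 7² = 49)
(t(-9) + W)/(-84) = (49 + 125)/(-84) = 174*(-1/84) = -29/14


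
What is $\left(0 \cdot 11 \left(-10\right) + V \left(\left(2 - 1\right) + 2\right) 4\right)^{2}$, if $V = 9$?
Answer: $11664$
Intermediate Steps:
$\left(0 \cdot 11 \left(-10\right) + V \left(\left(2 - 1\right) + 2\right) 4\right)^{2} = \left(0 \cdot 11 \left(-10\right) + 9 \left(\left(2 - 1\right) + 2\right) 4\right)^{2} = \left(0 \left(-10\right) + 9 \left(1 + 2\right) 4\right)^{2} = \left(0 + 9 \cdot 3 \cdot 4\right)^{2} = \left(0 + 27 \cdot 4\right)^{2} = \left(0 + 108\right)^{2} = 108^{2} = 11664$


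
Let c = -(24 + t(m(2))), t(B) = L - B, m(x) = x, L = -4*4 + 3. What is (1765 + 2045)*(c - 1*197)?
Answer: -784860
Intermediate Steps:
L = -13 (L = -16 + 3 = -13)
t(B) = -13 - B
c = -9 (c = -(24 + (-13 - 1*2)) = -(24 + (-13 - 2)) = -(24 - 15) = -1*9 = -9)
(1765 + 2045)*(c - 1*197) = (1765 + 2045)*(-9 - 1*197) = 3810*(-9 - 197) = 3810*(-206) = -784860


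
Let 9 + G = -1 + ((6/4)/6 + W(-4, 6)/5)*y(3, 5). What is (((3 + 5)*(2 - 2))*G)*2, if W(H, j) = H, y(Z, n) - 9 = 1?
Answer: 0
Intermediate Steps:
y(Z, n) = 10 (y(Z, n) = 9 + 1 = 10)
G = -31/2 (G = -9 + (-1 + ((6/4)/6 - 4/5)*10) = -9 + (-1 + ((6*(¼))*(⅙) - 4*⅕)*10) = -9 + (-1 + ((3/2)*(⅙) - ⅘)*10) = -9 + (-1 + (¼ - ⅘)*10) = -9 + (-1 - 11/20*10) = -9 + (-1 - 11/2) = -9 - 13/2 = -31/2 ≈ -15.500)
(((3 + 5)*(2 - 2))*G)*2 = (((3 + 5)*(2 - 2))*(-31/2))*2 = ((8*0)*(-31/2))*2 = (0*(-31/2))*2 = 0*2 = 0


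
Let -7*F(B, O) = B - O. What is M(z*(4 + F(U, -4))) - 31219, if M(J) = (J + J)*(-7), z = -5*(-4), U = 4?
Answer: -32019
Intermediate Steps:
F(B, O) = -B/7 + O/7 (F(B, O) = -(B - O)/7 = -B/7 + O/7)
z = 20
M(J) = -14*J (M(J) = (2*J)*(-7) = -14*J)
M(z*(4 + F(U, -4))) - 31219 = -280*(4 + (-⅐*4 + (⅐)*(-4))) - 31219 = -280*(4 + (-4/7 - 4/7)) - 31219 = -280*(4 - 8/7) - 31219 = -280*20/7 - 31219 = -14*400/7 - 31219 = -800 - 31219 = -32019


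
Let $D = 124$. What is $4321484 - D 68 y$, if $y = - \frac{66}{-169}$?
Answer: $\frac{729774284}{169} \approx 4.3182 \cdot 10^{6}$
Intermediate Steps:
$y = \frac{66}{169}$ ($y = \left(-66\right) \left(- \frac{1}{169}\right) = \frac{66}{169} \approx 0.39053$)
$4321484 - D 68 y = 4321484 - 124 \cdot 68 \cdot \frac{66}{169} = 4321484 - 8432 \cdot \frac{66}{169} = 4321484 - \frac{556512}{169} = \frac{729774284}{169}$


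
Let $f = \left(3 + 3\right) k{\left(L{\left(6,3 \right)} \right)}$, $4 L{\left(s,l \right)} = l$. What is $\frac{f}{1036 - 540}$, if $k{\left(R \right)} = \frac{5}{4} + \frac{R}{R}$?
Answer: $\frac{27}{992} \approx 0.027218$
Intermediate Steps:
$L{\left(s,l \right)} = \frac{l}{4}$
$k{\left(R \right)} = \frac{9}{4}$ ($k{\left(R \right)} = 5 \cdot \frac{1}{4} + 1 = \frac{5}{4} + 1 = \frac{9}{4}$)
$f = \frac{27}{2}$ ($f = \left(3 + 3\right) \frac{9}{4} = 6 \cdot \frac{9}{4} = \frac{27}{2} \approx 13.5$)
$\frac{f}{1036 - 540} = \frac{1}{1036 - 540} \cdot \frac{27}{2} = \frac{1}{496} \cdot \frac{27}{2} = \frac{27}{992}$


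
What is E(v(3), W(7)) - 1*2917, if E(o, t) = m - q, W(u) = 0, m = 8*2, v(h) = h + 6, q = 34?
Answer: -2935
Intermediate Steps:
v(h) = 6 + h
m = 16
E(o, t) = -18 (E(o, t) = 16 - 1*34 = 16 - 34 = -18)
E(v(3), W(7)) - 1*2917 = -18 - 1*2917 = -18 - 2917 = -2935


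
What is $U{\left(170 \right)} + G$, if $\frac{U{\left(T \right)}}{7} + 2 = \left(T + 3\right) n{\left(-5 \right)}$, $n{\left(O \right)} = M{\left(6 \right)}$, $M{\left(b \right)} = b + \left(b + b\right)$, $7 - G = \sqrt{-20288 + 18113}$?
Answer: $21791 - 5 i \sqrt{87} \approx 21791.0 - 46.637 i$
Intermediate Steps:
$G = 7 - 5 i \sqrt{87}$ ($G = 7 - \sqrt{-20288 + 18113} = 7 - \sqrt{-2175} = 7 - 5 i \sqrt{87} \approx 7.0 - 46.637 i$)
$M{\left(b \right)} = 3 b$ ($M{\left(b \right)} = b + 2 b = 3 b$)
$n{\left(O \right)} = 18$ ($n{\left(O \right)} = 3 \cdot 6 = 18$)
$U{\left(T \right)} = 364 + 126 T$ ($U{\left(T \right)} = -14 + 7 \left(T + 3\right) 18 = -14 + 7 \left(3 + T\right) 18 = -14 + 7 \left(54 + 18 T\right) = -14 + \left(378 + 126 T\right) = 364 + 126 T$)
$U{\left(170 \right)} + G = \left(364 + 126 \cdot 170\right) + \left(7 - 5 i \sqrt{87}\right) = \left(364 + 21420\right) + \left(7 - 5 i \sqrt{87}\right) = 21784 + \left(7 - 5 i \sqrt{87}\right) = 21791 - 5 i \sqrt{87}$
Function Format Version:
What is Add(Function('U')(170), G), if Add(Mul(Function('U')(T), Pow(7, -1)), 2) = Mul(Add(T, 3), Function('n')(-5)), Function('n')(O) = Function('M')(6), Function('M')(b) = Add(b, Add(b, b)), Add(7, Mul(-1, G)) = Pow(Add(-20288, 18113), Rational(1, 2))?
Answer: Add(21791, Mul(-5, I, Pow(87, Rational(1, 2)))) ≈ Add(21791., Mul(-46.637, I))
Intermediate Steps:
G = Add(7, Mul(-5, I, Pow(87, Rational(1, 2)))) (G = Add(7, Mul(-1, Pow(Add(-20288, 18113), Rational(1, 2)))) = Add(7, Mul(-1, Pow(-2175, Rational(1, 2)))) = Add(7, Mul(-1, Mul(5, I, Pow(87, Rational(1, 2))))) = Add(7, Mul(-5, I, Pow(87, Rational(1, 2)))) ≈ Add(7.0000, Mul(-46.637, I)))
Function('M')(b) = Mul(3, b) (Function('M')(b) = Add(b, Mul(2, b)) = Mul(3, b))
Function('n')(O) = 18 (Function('n')(O) = Mul(3, 6) = 18)
Function('U')(T) = Add(364, Mul(126, T)) (Function('U')(T) = Add(-14, Mul(7, Mul(Add(T, 3), 18))) = Add(-14, Mul(7, Mul(Add(3, T), 18))) = Add(-14, Mul(7, Add(54, Mul(18, T)))) = Add(-14, Add(378, Mul(126, T))) = Add(364, Mul(126, T)))
Add(Function('U')(170), G) = Add(Add(364, Mul(126, 170)), Add(7, Mul(-5, I, Pow(87, Rational(1, 2))))) = Add(Add(364, 21420), Add(7, Mul(-5, I, Pow(87, Rational(1, 2))))) = Add(21784, Add(7, Mul(-5, I, Pow(87, Rational(1, 2))))) = Add(21791, Mul(-5, I, Pow(87, Rational(1, 2))))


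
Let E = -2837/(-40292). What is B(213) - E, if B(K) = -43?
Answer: -1735393/40292 ≈ -43.070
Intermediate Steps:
E = 2837/40292 (E = -2837*(-1/40292) = 2837/40292 ≈ 0.070411)
B(213) - E = -43 - 1*2837/40292 = -43 - 2837/40292 = -1735393/40292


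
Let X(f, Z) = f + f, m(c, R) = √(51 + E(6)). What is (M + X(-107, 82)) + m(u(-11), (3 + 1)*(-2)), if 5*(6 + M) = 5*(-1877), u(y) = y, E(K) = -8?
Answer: -2097 + √43 ≈ -2090.4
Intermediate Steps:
m(c, R) = √43 (m(c, R) = √(51 - 8) = √43)
X(f, Z) = 2*f
M = -1883 (M = -6 + (5*(-1877))/5 = -6 + (⅕)*(-9385) = -6 - 1877 = -1883)
(M + X(-107, 82)) + m(u(-11), (3 + 1)*(-2)) = (-1883 + 2*(-107)) + √43 = (-1883 - 214) + √43 = -2097 + √43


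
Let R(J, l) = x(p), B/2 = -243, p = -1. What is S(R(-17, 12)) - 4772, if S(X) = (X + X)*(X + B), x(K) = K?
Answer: -3798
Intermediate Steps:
B = -486 (B = 2*(-243) = -486)
R(J, l) = -1
S(X) = 2*X*(-486 + X) (S(X) = (X + X)*(X - 486) = (2*X)*(-486 + X) = 2*X*(-486 + X))
S(R(-17, 12)) - 4772 = 2*(-1)*(-486 - 1) - 4772 = 2*(-1)*(-487) - 4772 = 974 - 4772 = -3798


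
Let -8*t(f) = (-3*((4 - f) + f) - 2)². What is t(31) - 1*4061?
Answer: -8171/2 ≈ -4085.5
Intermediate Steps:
t(f) = -49/2 (t(f) = -(-3*((4 - f) + f) - 2)²/8 = -(-3*4 - 2)²/8 = -(-12 - 2)²/8 = -⅛*(-14)² = -⅛*196 = -49/2)
t(31) - 1*4061 = -49/2 - 1*4061 = -49/2 - 4061 = -8171/2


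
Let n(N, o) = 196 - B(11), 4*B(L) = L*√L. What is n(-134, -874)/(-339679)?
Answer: -196/339679 + 11*√11/1358716 ≈ -0.00055016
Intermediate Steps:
B(L) = L^(3/2)/4 (B(L) = (L*√L)/4 = L^(3/2)/4)
n(N, o) = 196 - 11*√11/4 (n(N, o) = 196 - 11^(3/2)/4 = 196 - 11*√11/4)
n(-134, -874)/(-339679) = (196 - 11*√11/4)/(-339679) = (196 - 11*√11/4)*(-1/339679) = -196/339679 + 11*√11/1358716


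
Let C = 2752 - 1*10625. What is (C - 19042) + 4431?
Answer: -22484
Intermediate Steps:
C = -7873 (C = 2752 - 10625 = -7873)
(C - 19042) + 4431 = (-7873 - 19042) + 4431 = -26915 + 4431 = -22484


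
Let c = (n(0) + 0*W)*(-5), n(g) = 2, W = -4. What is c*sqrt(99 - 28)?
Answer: -10*sqrt(71) ≈ -84.261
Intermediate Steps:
c = -10 (c = (2 + 0*(-4))*(-5) = (2 + 0)*(-5) = 2*(-5) = -10)
c*sqrt(99 - 28) = -10*sqrt(99 - 28) = -10*sqrt(71)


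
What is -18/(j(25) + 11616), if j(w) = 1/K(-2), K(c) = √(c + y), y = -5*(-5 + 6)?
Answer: -1463616/944520193 - 18*I*√7/944520193 ≈ -0.0015496 - 5.0421e-8*I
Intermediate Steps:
y = -5 (y = -5*1 = -5)
K(c) = √(-5 + c) (K(c) = √(c - 5) = √(-5 + c))
j(w) = -I*√7/7 (j(w) = 1/(√(-5 - 2)) = 1/(√(-7)) = 1/(I*√7) = -I*√7/7)
-18/(j(25) + 11616) = -18/(-I*√7/7 + 11616) = -18/(11616 - I*√7/7)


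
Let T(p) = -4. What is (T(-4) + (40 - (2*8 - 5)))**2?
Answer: 625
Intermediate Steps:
(T(-4) + (40 - (2*8 - 5)))**2 = (-4 + (40 - (2*8 - 5)))**2 = (-4 + (40 - (16 - 5)))**2 = (-4 + (40 - 1*11))**2 = (-4 + (40 - 11))**2 = (-4 + 29)**2 = 25**2 = 625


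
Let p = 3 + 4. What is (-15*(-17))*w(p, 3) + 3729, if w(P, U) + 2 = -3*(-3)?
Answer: 5514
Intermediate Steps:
p = 7
w(P, U) = 7 (w(P, U) = -2 - 3*(-3) = -2 + 9 = 7)
(-15*(-17))*w(p, 3) + 3729 = -15*(-17)*7 + 3729 = 255*7 + 3729 = 1785 + 3729 = 5514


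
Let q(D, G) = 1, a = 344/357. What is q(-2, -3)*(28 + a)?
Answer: 10340/357 ≈ 28.964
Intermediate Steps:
a = 344/357 (a = 344*(1/357) = 344/357 ≈ 0.96358)
q(-2, -3)*(28 + a) = 1*(28 + 344/357) = 1*(10340/357) = 10340/357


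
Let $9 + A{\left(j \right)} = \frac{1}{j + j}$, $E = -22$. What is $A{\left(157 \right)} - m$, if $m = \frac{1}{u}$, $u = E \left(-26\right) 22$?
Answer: $- \frac{17775057}{1975688} \approx -8.9969$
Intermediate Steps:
$u = 12584$ ($u = \left(-22\right) \left(-26\right) 22 = 572 \cdot 22 = 12584$)
$A{\left(j \right)} = -9 + \frac{1}{2 j}$ ($A{\left(j \right)} = -9 + \frac{1}{j + j} = -9 + \frac{1}{2 j}$)
$m = \frac{1}{12584} \approx 7.9466 \cdot 10^{-5}$
$A{\left(157 \right)} - m = \left(-9 + \frac{1}{2 \cdot 157}\right) - \frac{1}{12584} = \left(-9 + \frac{1}{2} \cdot \frac{1}{157}\right) - \frac{1}{12584} = \left(-9 + \frac{1}{314}\right) - \frac{1}{12584} = - \frac{2825}{314} - \frac{1}{12584} = - \frac{17775057}{1975688}$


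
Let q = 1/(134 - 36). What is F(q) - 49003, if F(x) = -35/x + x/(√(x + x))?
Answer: -734061/14 ≈ -52433.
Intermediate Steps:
q = 1/98 ≈ 0.010204
F(x) = -35/x + √2*√x/2 (F(x) = -35/x + x/(√(2*x)) = -35/x + x/((√2*√x)) = -35/x + x*(√2/(2*√x)) = -35/x + √2*√x/2)
F(q) - 49003 = (-70 + √2*(1/98)^(3/2))/(2*(1/98)) - 49003 = (½)*98*(-70 + √2*(√2/1372)) - 49003 = (½)*98*(-70 + 1/686) - 49003 = (½)*98*(-48019/686) - 49003 = -48019/14 - 49003 = -734061/14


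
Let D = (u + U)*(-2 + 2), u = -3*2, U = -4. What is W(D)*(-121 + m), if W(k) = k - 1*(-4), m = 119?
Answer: -8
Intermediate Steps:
u = -6
D = 0 (D = (-6 - 4)*(-2 + 2) = -10*0 = 0)
W(k) = 4 + k (W(k) = k + 4 = 4 + k)
W(D)*(-121 + m) = (4 + 0)*(-121 + 119) = 4*(-2) = -8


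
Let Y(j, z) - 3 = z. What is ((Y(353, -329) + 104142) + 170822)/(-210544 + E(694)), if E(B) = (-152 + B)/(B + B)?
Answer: -9076132/6957965 ≈ -1.3044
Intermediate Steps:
E(B) = (-152 + B)/(2*B) (E(B) = (-152 + B)/((2*B)) = (-152 + B)*(1/(2*B)) = (-152 + B)/(2*B))
Y(j, z) = 3 + z
((Y(353, -329) + 104142) + 170822)/(-210544 + E(694)) = (((3 - 329) + 104142) + 170822)/(-210544 + (½)*(-152 + 694)/694) = ((-326 + 104142) + 170822)/(-210544 + (½)*(1/694)*542) = (103816 + 170822)/(-210544 + 271/694) = 274638/(-146117265/694) = 274638*(-694/146117265) = -9076132/6957965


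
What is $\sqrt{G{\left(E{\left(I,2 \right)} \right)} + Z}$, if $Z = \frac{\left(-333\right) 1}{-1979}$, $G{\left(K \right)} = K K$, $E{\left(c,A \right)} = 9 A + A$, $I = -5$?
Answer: $\frac{\sqrt{1567235407}}{1979} \approx 20.004$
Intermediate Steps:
$E{\left(c,A \right)} = 10 A$
$G{\left(K \right)} = K^{2}$
$Z = \frac{333}{1979}$ ($Z = \left(-333\right) \left(- \frac{1}{1979}\right) = \frac{333}{1979} \approx 0.16827$)
$\sqrt{G{\left(E{\left(I,2 \right)} \right)} + Z} = \sqrt{\left(10 \cdot 2\right)^{2} + \frac{333}{1979}} = \sqrt{20^{2} + \frac{333}{1979}} = \sqrt{400 + \frac{333}{1979}} = \sqrt{\frac{791933}{1979}} = \frac{\sqrt{1567235407}}{1979}$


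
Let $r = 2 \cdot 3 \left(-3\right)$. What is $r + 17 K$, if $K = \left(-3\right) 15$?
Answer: $-783$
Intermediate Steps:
$r = -18$ ($r = 6 \left(-3\right) = -18$)
$K = -45$
$r + 17 K = -18 + 17 \left(-45\right) = -18 - 765 = -783$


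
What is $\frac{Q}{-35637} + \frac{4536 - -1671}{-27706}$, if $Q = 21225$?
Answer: $- \frac{38536129}{47017082} \approx -0.81962$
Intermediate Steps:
$\frac{Q}{-35637} + \frac{4536 - -1671}{-27706} = \frac{21225}{-35637} + \frac{4536 - -1671}{-27706} = 21225 \left(- \frac{1}{35637}\right) + \left(4536 + \left(-7663 + 9334\right)\right) \left(- \frac{1}{27706}\right) = - \frac{7075}{11879} + \left(4536 + 1671\right) \left(- \frac{1}{27706}\right) = - \frac{7075}{11879} + 6207 \left(- \frac{1}{27706}\right) = - \frac{7075}{11879} - \frac{6207}{27706} = - \frac{38536129}{47017082}$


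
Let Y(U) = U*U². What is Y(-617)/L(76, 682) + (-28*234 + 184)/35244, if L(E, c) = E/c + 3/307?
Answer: -216657360473024629/111802779 ≈ -1.9379e+9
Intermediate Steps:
Y(U) = U³
L(E, c) = 3/307 + E/c (L(E, c) = E/c + 3*(1/307) = E/c + 3/307 = 3/307 + E/c)
Y(-617)/L(76, 682) + (-28*234 + 184)/35244 = (-617)³/(3/307 + 76/682) + (-28*234 + 184)/35244 = -234885113/(3/307 + 76*(1/682)) + (-6552 + 184)*(1/35244) = -234885113/(3/307 + 38/341) - 6368*1/35244 = -234885113/12689/104687 - 1592/8811 = -234885113*104687/12689 - 1592/8811 = -24589417824631/12689 - 1592/8811 = -216657360473024629/111802779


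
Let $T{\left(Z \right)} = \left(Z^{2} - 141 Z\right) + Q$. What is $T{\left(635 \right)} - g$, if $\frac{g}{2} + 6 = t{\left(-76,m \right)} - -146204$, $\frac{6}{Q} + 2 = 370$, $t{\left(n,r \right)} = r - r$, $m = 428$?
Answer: $\frac{3918099}{184} \approx 21294.0$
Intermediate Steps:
$t{\left(n,r \right)} = 0$
$Q = \frac{3}{184}$ ($Q = \frac{6}{-2 + 370} = \frac{6}{368} = 6 \cdot \frac{1}{368} = \frac{3}{184} \approx 0.016304$)
$T{\left(Z \right)} = \frac{3}{184} + Z^{2} - 141 Z$ ($T{\left(Z \right)} = \left(Z^{2} - 141 Z\right) + \frac{3}{184} = \frac{3}{184} + Z^{2} - 141 Z$)
$g = 292396$ ($g = -12 + 2 \left(0 - -146204\right) = -12 + 2 \left(0 + 146204\right) = -12 + 2 \cdot 146204 = -12 + 292408 = 292396$)
$T{\left(635 \right)} - g = \left(\frac{3}{184} + 635^{2} - 89535\right) - 292396 = \left(\frac{3}{184} + 403225 - 89535\right) - 292396 = \frac{57718963}{184} - 292396 = \frac{3918099}{184}$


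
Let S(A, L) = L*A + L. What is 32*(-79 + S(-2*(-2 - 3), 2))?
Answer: -1824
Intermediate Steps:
S(A, L) = L + A*L (S(A, L) = A*L + L = L + A*L)
32*(-79 + S(-2*(-2 - 3), 2)) = 32*(-79 + 2*(1 - 2*(-2 - 3))) = 32*(-79 + 2*(1 - 2*(-5))) = 32*(-79 + 2*(1 + 10)) = 32*(-79 + 2*11) = 32*(-79 + 22) = 32*(-57) = -1824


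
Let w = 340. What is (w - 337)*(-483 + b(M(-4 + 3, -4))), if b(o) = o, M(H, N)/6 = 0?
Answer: -1449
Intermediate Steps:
M(H, N) = 0 (M(H, N) = 6*0 = 0)
(w - 337)*(-483 + b(M(-4 + 3, -4))) = (340 - 337)*(-483 + 0) = 3*(-483) = -1449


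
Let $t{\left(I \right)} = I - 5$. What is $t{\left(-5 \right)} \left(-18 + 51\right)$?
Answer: $-330$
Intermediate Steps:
$t{\left(I \right)} = -5 + I$ ($t{\left(I \right)} = I - 5 = -5 + I$)
$t{\left(-5 \right)} \left(-18 + 51\right) = \left(-5 - 5\right) \left(-18 + 51\right) = \left(-10\right) 33 = -330$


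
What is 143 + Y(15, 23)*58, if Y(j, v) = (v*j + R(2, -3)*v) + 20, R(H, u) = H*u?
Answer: 13309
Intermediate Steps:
Y(j, v) = 20 - 6*v + j*v (Y(j, v) = (v*j + (2*(-3))*v) + 20 = (j*v - 6*v) + 20 = (-6*v + j*v) + 20 = 20 - 6*v + j*v)
143 + Y(15, 23)*58 = 143 + (20 - 6*23 + 15*23)*58 = 143 + (20 - 138 + 345)*58 = 143 + 227*58 = 143 + 13166 = 13309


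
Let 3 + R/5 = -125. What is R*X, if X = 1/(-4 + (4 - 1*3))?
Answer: 640/3 ≈ 213.33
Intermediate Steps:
R = -640 (R = -15 + 5*(-125) = -15 - 625 = -640)
X = -⅓ (X = 1/(-4 + (4 - 3)) = 1/(-4 + 1) = 1/(-3) = -⅓ ≈ -0.33333)
R*X = -640*(-⅓) = 640/3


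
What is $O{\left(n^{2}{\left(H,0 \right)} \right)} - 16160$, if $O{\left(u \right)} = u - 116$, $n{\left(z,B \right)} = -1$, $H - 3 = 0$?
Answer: $-16275$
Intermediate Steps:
$H = 3$ ($H = 3 + 0 = 3$)
$O{\left(u \right)} = -116 + u$
$O{\left(n^{2}{\left(H,0 \right)} \right)} - 16160 = \left(-116 + \left(-1\right)^{2}\right) - 16160 = \left(-116 + 1\right) - 16160 = -115 - 16160 = -16275$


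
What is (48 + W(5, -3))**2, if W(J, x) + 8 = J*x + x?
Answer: 484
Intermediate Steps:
W(J, x) = -8 + x + J*x (W(J, x) = -8 + (J*x + x) = -8 + (x + J*x) = -8 + x + J*x)
(48 + W(5, -3))**2 = (48 + (-8 - 3 + 5*(-3)))**2 = (48 + (-8 - 3 - 15))**2 = (48 - 26)**2 = 22**2 = 484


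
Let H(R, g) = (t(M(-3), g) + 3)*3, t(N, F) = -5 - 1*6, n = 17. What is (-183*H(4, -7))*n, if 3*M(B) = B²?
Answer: 74664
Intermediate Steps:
M(B) = B²/3
t(N, F) = -11 (t(N, F) = -5 - 6 = -11)
H(R, g) = -24 (H(R, g) = (-11 + 3)*3 = -8*3 = -24)
(-183*H(4, -7))*n = -183*(-24)*17 = 4392*17 = 74664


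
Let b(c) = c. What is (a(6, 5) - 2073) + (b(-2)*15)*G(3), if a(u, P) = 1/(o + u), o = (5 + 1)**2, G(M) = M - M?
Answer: -87065/42 ≈ -2073.0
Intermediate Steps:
G(M) = 0
o = 36 (o = 6**2 = 36)
a(u, P) = 1/(36 + u)
(a(6, 5) - 2073) + (b(-2)*15)*G(3) = (1/(36 + 6) - 2073) - 2*15*0 = (1/42 - 2073) - 30*0 = (1/42 - 2073) + 0 = -87065/42 + 0 = -87065/42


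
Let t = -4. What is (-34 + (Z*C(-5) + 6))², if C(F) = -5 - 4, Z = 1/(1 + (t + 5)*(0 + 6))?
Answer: 42025/49 ≈ 857.65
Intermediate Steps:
Z = ⅐ (Z = 1/(1 + (-4 + 5)*(0 + 6)) = 1/(1 + 1*6) = 1/(1 + 6) = 1/7 = ⅐ ≈ 0.14286)
C(F) = -9
(-34 + (Z*C(-5) + 6))² = (-34 + ((⅐)*(-9) + 6))² = (-34 + (-9/7 + 6))² = (-34 + 33/7)² = (-205/7)² = 42025/49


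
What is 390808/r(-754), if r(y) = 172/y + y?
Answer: -18416827/35543 ≈ -518.16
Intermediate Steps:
r(y) = y + 172/y
390808/r(-754) = 390808/(-754 + 172/(-754)) = 390808/(-754 + 172*(-1/754)) = 390808/(-754 - 86/377) = 390808/(-284344/377) = 390808*(-377/284344) = -18416827/35543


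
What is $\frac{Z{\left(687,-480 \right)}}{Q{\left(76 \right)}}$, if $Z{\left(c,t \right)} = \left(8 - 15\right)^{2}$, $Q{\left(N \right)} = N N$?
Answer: $\frac{49}{5776} \approx 0.0084834$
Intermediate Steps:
$Q{\left(N \right)} = N^{2}$
$Z{\left(c,t \right)} = 49$ ($Z{\left(c,t \right)} = \left(-7\right)^{2} = 49$)
$\frac{Z{\left(687,-480 \right)}}{Q{\left(76 \right)}} = \frac{49}{76^{2}} = \frac{49}{5776}$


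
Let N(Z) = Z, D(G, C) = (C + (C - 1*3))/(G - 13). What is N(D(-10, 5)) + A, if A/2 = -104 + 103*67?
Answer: 312655/23 ≈ 13594.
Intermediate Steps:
D(G, C) = (-3 + 2*C)/(-13 + G) (D(G, C) = (C + (C - 3))/(-13 + G) = (C + (-3 + C))/(-13 + G) = (-3 + 2*C)/(-13 + G))
A = 13594 (A = 2*(-104 + 103*67) = 2*(-104 + 6901) = 2*6797 = 13594)
N(D(-10, 5)) + A = (-3 + 2*5)/(-13 - 10) + 13594 = (-3 + 10)/(-23) + 13594 = -1/23*7 + 13594 = -7/23 + 13594 = 312655/23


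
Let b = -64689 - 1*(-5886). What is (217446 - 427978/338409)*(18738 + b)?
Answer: -982731086347780/112803 ≈ -8.7119e+9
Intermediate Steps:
b = -58803 (b = -64689 + 5886 = -58803)
(217446 - 427978/338409)*(18738 + b) = (217446 - 427978/338409)*(18738 - 58803) = (217446 - 427978*1/338409)*(-40065) = (217446 - 427978/338409)*(-40065) = (73585255436/338409)*(-40065) = -982731086347780/112803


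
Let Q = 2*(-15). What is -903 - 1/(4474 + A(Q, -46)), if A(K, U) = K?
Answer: -4012933/4444 ≈ -903.00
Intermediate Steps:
Q = -30
-903 - 1/(4474 + A(Q, -46)) = -903 - 1/(4474 - 30) = -903 - 1/4444 = -4012933/4444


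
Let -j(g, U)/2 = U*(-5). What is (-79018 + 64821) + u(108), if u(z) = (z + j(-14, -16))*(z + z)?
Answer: -25429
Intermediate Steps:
j(g, U) = 10*U (j(g, U) = -2*U*(-5) = -(-10)*U = 10*U)
u(z) = 2*z*(-160 + z) (u(z) = (z + 10*(-16))*(z + z) = (z - 160)*(2*z) = (-160 + z)*(2*z) = 2*z*(-160 + z))
(-79018 + 64821) + u(108) = (-79018 + 64821) + 2*108*(-160 + 108) = -14197 + 2*108*(-52) = -14197 - 11232 = -25429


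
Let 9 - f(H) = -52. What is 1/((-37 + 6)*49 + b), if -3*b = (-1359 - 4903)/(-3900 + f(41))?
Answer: -11517/17500585 ≈ -0.00065809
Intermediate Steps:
f(H) = 61 (f(H) = 9 - 1*(-52) = 9 + 52 = 61)
b = -6262/11517 (b = -(-1359 - 4903)/(3*(-3900 + 61)) = -(-6262)/(3*(-3839)) = -(-6262)*(-1)/(3*3839) = -⅓*6262/3839 = -6262/11517 ≈ -0.54372)
1/((-37 + 6)*49 + b) = 1/((-37 + 6)*49 - 6262/11517) = 1/(-31*49 - 6262/11517) = 1/(-1519 - 6262/11517) = 1/(-17500585/11517) = -11517/17500585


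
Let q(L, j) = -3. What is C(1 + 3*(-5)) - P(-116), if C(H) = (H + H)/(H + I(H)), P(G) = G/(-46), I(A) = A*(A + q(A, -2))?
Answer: -487/184 ≈ -2.6467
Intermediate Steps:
I(A) = A*(-3 + A) (I(A) = A*(A - 3) = A*(-3 + A))
P(G) = -G/46 (P(G) = G*(-1/46) = -G/46)
C(H) = 2*H/(H + H*(-3 + H)) (C(H) = (H + H)/(H + H*(-3 + H)) = (2*H)/(H + H*(-3 + H)) = 2*H/(H + H*(-3 + H)))
C(1 + 3*(-5)) - P(-116) = 2/(-2 + (1 + 3*(-5))) - (-1)*(-116)/46 = 2/(-2 + (1 - 15)) - 1*58/23 = 2/(-2 - 14) - 58/23 = 2/(-16) - 58/23 = 2*(-1/16) - 58/23 = -1/8 - 58/23 = -487/184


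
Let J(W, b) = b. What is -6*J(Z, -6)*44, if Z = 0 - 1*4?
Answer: 1584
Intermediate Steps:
Z = -4 (Z = 0 - 4 = -4)
-6*J(Z, -6)*44 = -6*(-6)*44 = 36*44 = 1584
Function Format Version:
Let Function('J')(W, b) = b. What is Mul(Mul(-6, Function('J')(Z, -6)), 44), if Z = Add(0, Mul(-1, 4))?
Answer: 1584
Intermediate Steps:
Z = -4 (Z = Add(0, -4) = -4)
Mul(Mul(-6, Function('J')(Z, -6)), 44) = Mul(Mul(-6, -6), 44) = Mul(36, 44) = 1584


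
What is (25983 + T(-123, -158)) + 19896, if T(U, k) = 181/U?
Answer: 5642936/123 ≈ 45878.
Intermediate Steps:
(25983 + T(-123, -158)) + 19896 = (25983 + 181/(-123)) + 19896 = (25983 + 181*(-1/123)) + 19896 = (25983 - 181/123) + 19896 = 3195728/123 + 19896 = 5642936/123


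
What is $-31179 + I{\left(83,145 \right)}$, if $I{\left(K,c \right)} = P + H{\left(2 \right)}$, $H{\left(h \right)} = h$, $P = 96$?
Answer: $-31081$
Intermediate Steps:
$I{\left(K,c \right)} = 98$ ($I{\left(K,c \right)} = 96 + 2 = 98$)
$-31179 + I{\left(83,145 \right)} = -31179 + 98 = -31081$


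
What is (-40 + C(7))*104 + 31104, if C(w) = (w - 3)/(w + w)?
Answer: 188816/7 ≈ 26974.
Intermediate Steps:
C(w) = (-3 + w)/(2*w) (C(w) = (-3 + w)/((2*w)) = (-3 + w)*(1/(2*w)) = (-3 + w)/(2*w))
(-40 + C(7))*104 + 31104 = (-40 + (½)*(-3 + 7)/7)*104 + 31104 = (-40 + (½)*(⅐)*4)*104 + 31104 = (-40 + 2/7)*104 + 31104 = -278/7*104 + 31104 = -28912/7 + 31104 = 188816/7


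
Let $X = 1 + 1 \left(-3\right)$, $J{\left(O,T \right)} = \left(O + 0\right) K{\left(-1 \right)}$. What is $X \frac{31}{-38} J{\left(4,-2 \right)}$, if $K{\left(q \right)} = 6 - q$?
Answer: $\frac{868}{19} \approx 45.684$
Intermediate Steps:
$J{\left(O,T \right)} = 7 O$ ($J{\left(O,T \right)} = \left(O + 0\right) \left(6 - -1\right) = O \left(6 + 1\right) = O 7 = 7 O$)
$X = -2$ ($X = 1 - 3 = -2$)
$X \frac{31}{-38} J{\left(4,-2 \right)} = - 2 \frac{31}{-38} \cdot 7 \cdot 4 = - 2 \cdot 31 \left(- \frac{1}{38}\right) 28 = \left(-2\right) \left(- \frac{31}{38}\right) 28 = \frac{31}{19} \cdot 28 = \frac{868}{19}$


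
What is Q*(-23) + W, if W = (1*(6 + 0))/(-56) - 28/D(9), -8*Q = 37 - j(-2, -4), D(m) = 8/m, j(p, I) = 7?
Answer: 765/14 ≈ 54.643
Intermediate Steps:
Q = -15/4 (Q = -(37 - 1*7)/8 = -(37 - 7)/8 = -⅛*30 = -15/4 ≈ -3.7500)
W = -885/28 (W = (1*(6 + 0))/(-56) - 28/(8/9) = (1*6)*(-1/56) - 28/(8*(⅑)) = 6*(-1/56) - 28/8/9 = -3/28 - 28*9/8 = -3/28 - 63/2 = -885/28 ≈ -31.607)
Q*(-23) + W = -15/4*(-23) - 885/28 = 345/4 - 885/28 = 765/14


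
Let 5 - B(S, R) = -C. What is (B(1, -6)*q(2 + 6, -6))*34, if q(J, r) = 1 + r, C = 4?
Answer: -1530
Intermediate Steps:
B(S, R) = 9 (B(S, R) = 5 - (-1)*4 = 5 - 1*(-4) = 5 + 4 = 9)
(B(1, -6)*q(2 + 6, -6))*34 = (9*(1 - 6))*34 = (9*(-5))*34 = -45*34 = -1530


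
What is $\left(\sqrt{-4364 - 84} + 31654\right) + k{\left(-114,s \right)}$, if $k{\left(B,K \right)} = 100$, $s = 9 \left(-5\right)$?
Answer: $31754 + 4 i \sqrt{278} \approx 31754.0 + 66.693 i$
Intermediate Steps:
$s = -45$
$\left(\sqrt{-4364 - 84} + 31654\right) + k{\left(-114,s \right)} = \left(\sqrt{-4364 - 84} + 31654\right) + 100 = \left(\sqrt{-4448} + 31654\right) + 100 = \left(4 i \sqrt{278} + 31654\right) + 100 = \left(31654 + 4 i \sqrt{278}\right) + 100 = 31754 + 4 i \sqrt{278}$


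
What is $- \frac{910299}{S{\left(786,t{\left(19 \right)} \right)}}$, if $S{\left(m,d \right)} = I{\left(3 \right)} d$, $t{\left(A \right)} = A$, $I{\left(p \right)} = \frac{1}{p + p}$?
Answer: $- \frac{5461794}{19} \approx -2.8746 \cdot 10^{5}$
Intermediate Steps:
$I{\left(p \right)} = \frac{1}{2 p}$
$S{\left(m,d \right)} = \frac{d}{6}$ ($S{\left(m,d \right)} = \frac{1}{2 \cdot 3} d = \frac{1}{2} \cdot \frac{1}{3} d = \frac{d}{6}$)
$- \frac{910299}{S{\left(786,t{\left(19 \right)} \right)}} = - \frac{910299}{\frac{1}{6} \cdot 19} = - \frac{910299}{\frac{19}{6}} = \left(-910299\right) \frac{6}{19} = - \frac{5461794}{19}$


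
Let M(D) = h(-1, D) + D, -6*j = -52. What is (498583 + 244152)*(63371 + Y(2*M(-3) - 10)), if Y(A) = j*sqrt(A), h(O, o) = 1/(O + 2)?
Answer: 47067859685 + 19311110*I*sqrt(14)/3 ≈ 4.7068e+10 + 2.4085e+7*I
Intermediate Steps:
h(O, o) = 1/(2 + O)
j = 26/3 (j = -1/6*(-52) = 26/3 ≈ 8.6667)
M(D) = 1 + D (M(D) = 1/(2 - 1) + D = 1/1 + D = 1 + D)
Y(A) = 26*sqrt(A)/3
(498583 + 244152)*(63371 + Y(2*M(-3) - 10)) = (498583 + 244152)*(63371 + 26*sqrt(2*(1 - 3) - 10)/3) = 742735*(63371 + 26*sqrt(2*(-2) - 10)/3) = 742735*(63371 + 26*sqrt(-4 - 10)/3) = 742735*(63371 + 26*sqrt(-14)/3) = 742735*(63371 + 26*(I*sqrt(14))/3) = 742735*(63371 + 26*I*sqrt(14)/3) = 47067859685 + 19311110*I*sqrt(14)/3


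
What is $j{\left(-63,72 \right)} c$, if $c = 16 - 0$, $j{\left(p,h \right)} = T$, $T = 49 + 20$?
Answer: $1104$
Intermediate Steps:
$T = 69$
$j{\left(p,h \right)} = 69$
$c = 16$ ($c = 16 + 0 = 16$)
$j{\left(-63,72 \right)} c = 69 \cdot 16 = 1104$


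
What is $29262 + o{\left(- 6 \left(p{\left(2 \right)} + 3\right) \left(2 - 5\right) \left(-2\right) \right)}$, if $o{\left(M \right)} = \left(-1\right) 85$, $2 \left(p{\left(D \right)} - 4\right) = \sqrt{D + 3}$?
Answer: $29177$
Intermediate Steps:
$p{\left(D \right)} = 4 + \frac{\sqrt{3 + D}}{2}$ ($p{\left(D \right)} = 4 + \frac{\sqrt{D + 3}}{2} = 4 + \frac{\sqrt{3 + D}}{2}$)
$o{\left(M \right)} = -85$
$29262 + o{\left(- 6 \left(p{\left(2 \right)} + 3\right) \left(2 - 5\right) \left(-2\right) \right)} = 29262 - 85 = 29177$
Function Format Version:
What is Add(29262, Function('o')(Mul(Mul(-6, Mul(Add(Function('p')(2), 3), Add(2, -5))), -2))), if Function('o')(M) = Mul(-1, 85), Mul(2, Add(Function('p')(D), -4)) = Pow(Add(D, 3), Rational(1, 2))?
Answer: 29177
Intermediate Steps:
Function('p')(D) = Add(4, Mul(Rational(1, 2), Pow(Add(3, D), Rational(1, 2)))) (Function('p')(D) = Add(4, Mul(Rational(1, 2), Pow(Add(D, 3), Rational(1, 2)))) = Add(4, Mul(Rational(1, 2), Pow(Add(3, D), Rational(1, 2)))))
Function('o')(M) = -85
Add(29262, Function('o')(Mul(Mul(-6, Mul(Add(Function('p')(2), 3), Add(2, -5))), -2))) = Add(29262, -85) = 29177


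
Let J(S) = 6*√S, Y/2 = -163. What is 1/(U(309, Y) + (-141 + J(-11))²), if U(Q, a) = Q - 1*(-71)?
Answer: I/(1692*√11 + 19865*I) ≈ 4.6619e-5 + 1.317e-5*I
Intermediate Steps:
Y = -326 (Y = 2*(-163) = -326)
U(Q, a) = 71 + Q (U(Q, a) = Q + 71 = 71 + Q)
1/(U(309, Y) + (-141 + J(-11))²) = 1/((71 + 309) + (-141 + 6*√(-11))²) = 1/(380 + (-141 + 6*(I*√11))²) = 1/(380 + (-141 + 6*I*√11)²)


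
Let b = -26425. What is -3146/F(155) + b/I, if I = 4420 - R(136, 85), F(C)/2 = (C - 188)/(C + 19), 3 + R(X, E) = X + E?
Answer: 34824963/4202 ≈ 8287.7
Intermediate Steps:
R(X, E) = -3 + E + X (R(X, E) = -3 + (X + E) = -3 + (E + X) = -3 + E + X)
F(C) = 2*(-188 + C)/(19 + C) (F(C) = 2*((C - 188)/(C + 19)) = 2*((-188 + C)/(19 + C)) = 2*(-188 + C)/(19 + C))
I = 4202 (I = 4420 - (-3 + 85 + 136) = 4420 - 1*218 = 4420 - 218 = 4202)
-3146/F(155) + b/I = -3146*(19 + 155)/(2*(-188 + 155)) - 26425/4202 = -3146/(2*(-33)/174) - 26425*1/4202 = -3146/(2*(1/174)*(-33)) - 26425/4202 = -3146/(-11/29) - 26425/4202 = -3146*(-29/11) - 26425/4202 = 8294 - 26425/4202 = 34824963/4202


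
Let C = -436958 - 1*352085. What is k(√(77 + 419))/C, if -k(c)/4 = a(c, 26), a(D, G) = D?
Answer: 16*√31/789043 ≈ 0.00011290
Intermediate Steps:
k(c) = -4*c
C = -789043 (C = -436958 - 352085 = -789043)
k(√(77 + 419))/C = -4*√(77 + 419)/(-789043) = -16*√31*(-1/789043) = 16*√31/789043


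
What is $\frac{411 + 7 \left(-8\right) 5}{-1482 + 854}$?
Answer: $- \frac{131}{628} \approx -0.2086$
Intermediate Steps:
$\frac{411 + 7 \left(-8\right) 5}{-1482 + 854} = \frac{411 - 280}{-628} = \left(411 - 280\right) \left(- \frac{1}{628}\right) = 131 \left(- \frac{1}{628}\right) = - \frac{131}{628}$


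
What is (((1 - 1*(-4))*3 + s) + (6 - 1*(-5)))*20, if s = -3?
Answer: 460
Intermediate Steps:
(((1 - 1*(-4))*3 + s) + (6 - 1*(-5)))*20 = (((1 - 1*(-4))*3 - 3) + (6 - 1*(-5)))*20 = (((1 + 4)*3 - 3) + (6 + 5))*20 = ((5*3 - 3) + 11)*20 = ((15 - 3) + 11)*20 = (12 + 11)*20 = 23*20 = 460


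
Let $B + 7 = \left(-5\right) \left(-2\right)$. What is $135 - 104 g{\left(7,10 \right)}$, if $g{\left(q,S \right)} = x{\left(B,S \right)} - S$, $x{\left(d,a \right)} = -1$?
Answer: $1279$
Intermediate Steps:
$B = 3$ ($B = -7 - -10 = -7 + 10 = 3$)
$g{\left(q,S \right)} = -1 - S$
$135 - 104 g{\left(7,10 \right)} = 135 - 104 \left(-1 - 10\right) = 135 - -1144 = 135 + 1144 = 1279$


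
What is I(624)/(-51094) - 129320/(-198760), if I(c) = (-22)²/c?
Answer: 25768555463/39606229416 ≈ 0.65062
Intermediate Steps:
I(c) = 484/c
I(624)/(-51094) - 129320/(-198760) = (484/624)/(-51094) - 129320/(-198760) = (484*(1/624))*(-1/51094) - 129320*(-1/198760) = (121/156)*(-1/51094) + 3233/4969 = -121/7970664 + 3233/4969 = 25768555463/39606229416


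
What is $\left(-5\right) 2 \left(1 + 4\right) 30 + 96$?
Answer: $-1404$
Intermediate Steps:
$\left(-5\right) 2 \left(1 + 4\right) 30 + 96 = \left(-10\right) 5 \cdot 30 + 96 = \left(-50\right) 30 + 96 = -1500 + 96 = -1404$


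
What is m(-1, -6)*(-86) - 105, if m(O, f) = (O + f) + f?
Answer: 1013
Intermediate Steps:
m(O, f) = O + 2*f
m(-1, -6)*(-86) - 105 = (-1 + 2*(-6))*(-86) - 105 = (-1 - 12)*(-86) - 105 = -13*(-86) - 105 = 1118 - 105 = 1013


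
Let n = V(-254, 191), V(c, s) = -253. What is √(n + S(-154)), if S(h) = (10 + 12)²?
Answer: √231 ≈ 15.199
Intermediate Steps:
S(h) = 484 (S(h) = 22² = 484)
n = -253
√(n + S(-154)) = √(-253 + 484) = √231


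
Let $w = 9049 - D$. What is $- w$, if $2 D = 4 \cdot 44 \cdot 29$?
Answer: $-6497$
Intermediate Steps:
$D = 2552$ ($D = \frac{4 \cdot 44 \cdot 29}{2} = \frac{4 \cdot 1276}{2} = \frac{1}{2} \cdot 5104 = 2552$)
$w = 6497$ ($w = 9049 - 2552 = 6497$)
$- w = \left(-1\right) 6497 = -6497$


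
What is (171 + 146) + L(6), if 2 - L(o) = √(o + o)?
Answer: 319 - 2*√3 ≈ 315.54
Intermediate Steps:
L(o) = 2 - √2*√o (L(o) = 2 - √(o + o) = 2 - √(2*o) = 2 - √2*√o)
(171 + 146) + L(6) = (171 + 146) + (2 - √2*√6) = 317 + (2 - 2*√3) = 319 - 2*√3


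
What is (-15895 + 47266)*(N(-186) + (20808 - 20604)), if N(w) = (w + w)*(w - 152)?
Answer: 3950863740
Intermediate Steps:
N(w) = 2*w*(-152 + w) (N(w) = (2*w)*(-152 + w) = 2*w*(-152 + w))
(-15895 + 47266)*(N(-186) + (20808 - 20604)) = (-15895 + 47266)*(2*(-186)*(-152 - 186) + (20808 - 20604)) = 31371*(2*(-186)*(-338) + 204) = 31371*(125736 + 204) = 31371*125940 = 3950863740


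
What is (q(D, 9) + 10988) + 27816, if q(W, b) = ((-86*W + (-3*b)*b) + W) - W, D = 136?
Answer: 26865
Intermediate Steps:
q(W, b) = -86*W - 3*b**2 (q(W, b) = ((-86*W - 3*b**2) + W) - W = (-85*W - 3*b**2) - W = -86*W - 3*b**2)
(q(D, 9) + 10988) + 27816 = ((-86*136 - 3*9**2) + 10988) + 27816 = ((-11696 - 3*81) + 10988) + 27816 = ((-11696 - 243) + 10988) + 27816 = (-11939 + 10988) + 27816 = -951 + 27816 = 26865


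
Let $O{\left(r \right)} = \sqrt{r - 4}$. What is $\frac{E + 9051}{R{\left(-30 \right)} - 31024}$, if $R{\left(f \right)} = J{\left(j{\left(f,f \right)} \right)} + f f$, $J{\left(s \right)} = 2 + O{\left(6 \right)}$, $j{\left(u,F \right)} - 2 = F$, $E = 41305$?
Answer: $- \frac{758411716}{453667441} - \frac{25178 \sqrt{2}}{453667441} \approx -1.6718$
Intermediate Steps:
$O{\left(r \right)} = \sqrt{-4 + r}$
$j{\left(u,F \right)} = 2 + F$
$J{\left(s \right)} = 2 + \sqrt{2}$ ($J{\left(s \right)} = 2 + \sqrt{-4 + 6} = 2 + \sqrt{2}$)
$R{\left(f \right)} = 2 + \sqrt{2} + f^{2}$ ($R{\left(f \right)} = \left(2 + \sqrt{2}\right) + f f = \left(2 + \sqrt{2}\right) + f^{2} = 2 + \sqrt{2} + f^{2}$)
$\frac{E + 9051}{R{\left(-30 \right)} - 31024} = \frac{41305 + 9051}{\left(2 + \sqrt{2} + \left(-30\right)^{2}\right) - 31024} = \frac{50356}{\left(2 + \sqrt{2} + 900\right) - 31024} = \frac{50356}{\left(902 + \sqrt{2}\right) - 31024} = \frac{50356}{-30122 + \sqrt{2}}$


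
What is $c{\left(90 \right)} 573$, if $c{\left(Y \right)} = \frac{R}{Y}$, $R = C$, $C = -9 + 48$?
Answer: $\frac{2483}{10} \approx 248.3$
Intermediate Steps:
$C = 39$
$R = 39$
$c{\left(Y \right)} = \frac{39}{Y}$
$c{\left(90 \right)} 573 = \frac{39}{90} \cdot 573 = 39 \cdot \frac{1}{90} \cdot 573 = \frac{13}{30} \cdot 573 = \frac{2483}{10}$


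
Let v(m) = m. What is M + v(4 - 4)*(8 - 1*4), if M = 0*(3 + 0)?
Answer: 0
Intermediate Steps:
M = 0 (M = 0*3 = 0)
M + v(4 - 4)*(8 - 1*4) = 0 + (4 - 4)*(8 - 1*4) = 0 + 0*(8 - 4) = 0 + 0*4 = 0 + 0 = 0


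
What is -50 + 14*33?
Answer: 412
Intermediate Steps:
-50 + 14*33 = -50 + 462 = 412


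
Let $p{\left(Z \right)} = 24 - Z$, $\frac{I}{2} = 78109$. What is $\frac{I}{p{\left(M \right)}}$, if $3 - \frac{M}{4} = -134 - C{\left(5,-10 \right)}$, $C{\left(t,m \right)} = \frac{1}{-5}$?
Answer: $- \frac{390545}{1308} \approx -298.58$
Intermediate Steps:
$I = 156218$ ($I = 2 \cdot 78109 = 156218$)
$C{\left(t,m \right)} = - \frac{1}{5}$
$M = \frac{2736}{5}$ ($M = 12 - 4 \left(-134 - - \frac{1}{5}\right) = 12 - 4 \left(-134 + \frac{1}{5}\right) = 12 - - \frac{2676}{5} = 12 + \frac{2676}{5} = \frac{2736}{5} \approx 547.2$)
$\frac{I}{p{\left(M \right)}} = \frac{156218}{24 - \frac{2736}{5}} = \frac{156218}{- \frac{2616}{5}} = 156218 \left(- \frac{5}{2616}\right) = - \frac{390545}{1308}$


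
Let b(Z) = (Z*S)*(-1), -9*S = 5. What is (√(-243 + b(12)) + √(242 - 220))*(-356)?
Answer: -356*√22 - 356*I*√2127/3 ≈ -1669.8 - 5472.8*I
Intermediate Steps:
S = -5/9 (S = -⅑*5 = -5/9 ≈ -0.55556)
b(Z) = 5*Z/9 (b(Z) = (Z*(-5/9))*(-1) = -5*Z/9*(-1) = 5*Z/9)
(√(-243 + b(12)) + √(242 - 220))*(-356) = (√(-243 + (5/9)*12) + √(242 - 220))*(-356) = (√(-243 + 20/3) + √22)*(-356) = (√(-709/3) + √22)*(-356) = (I*√2127/3 + √22)*(-356) = (√22 + I*√2127/3)*(-356) = -356*√22 - 356*I*√2127/3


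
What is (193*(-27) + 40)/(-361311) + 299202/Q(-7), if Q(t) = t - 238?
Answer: -108103706927/88521195 ≈ -1221.2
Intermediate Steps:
Q(t) = -238 + t
(193*(-27) + 40)/(-361311) + 299202/Q(-7) = (193*(-27) + 40)/(-361311) + 299202/(-238 - 7) = (-5211 + 40)*(-1/361311) + 299202/(-245) = -5171*(-1/361311) + 299202*(-1/245) = 5171/361311 - 299202/245 = -108103706927/88521195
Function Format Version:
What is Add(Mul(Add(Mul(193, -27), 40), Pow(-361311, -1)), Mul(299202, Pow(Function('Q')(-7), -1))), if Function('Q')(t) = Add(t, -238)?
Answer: Rational(-108103706927, 88521195) ≈ -1221.2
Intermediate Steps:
Function('Q')(t) = Add(-238, t)
Add(Mul(Add(Mul(193, -27), 40), Pow(-361311, -1)), Mul(299202, Pow(Function('Q')(-7), -1))) = Add(Mul(Add(Mul(193, -27), 40), Pow(-361311, -1)), Mul(299202, Pow(Add(-238, -7), -1))) = Add(Mul(Add(-5211, 40), Rational(-1, 361311)), Mul(299202, Pow(-245, -1))) = Add(Mul(-5171, Rational(-1, 361311)), Mul(299202, Rational(-1, 245))) = Add(Rational(5171, 361311), Rational(-299202, 245)) = Rational(-108103706927, 88521195)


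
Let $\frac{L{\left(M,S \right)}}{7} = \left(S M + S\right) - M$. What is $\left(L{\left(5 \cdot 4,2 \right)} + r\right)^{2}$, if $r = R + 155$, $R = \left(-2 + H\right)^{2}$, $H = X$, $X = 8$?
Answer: $119025$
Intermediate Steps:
$H = 8$
$L{\left(M,S \right)} = - 7 M + 7 S + 7 M S$ ($L{\left(M,S \right)} = 7 \left(\left(S M + S\right) - M\right) = 7 \left(\left(M S + S\right) - M\right) = 7 \left(\left(S + M S\right) - M\right) = 7 \left(S - M + M S\right) = - 7 M + 7 S + 7 M S$)
$R = 36$ ($R = \left(-2 + 8\right)^{2} = 6^{2} = 36$)
$r = 191$ ($r = 36 + 155 = 191$)
$\left(L{\left(5 \cdot 4,2 \right)} + r\right)^{2} = \left(\left(- 7 \cdot 5 \cdot 4 + 7 \cdot 2 + 7 \cdot 5 \cdot 4 \cdot 2\right) + 191\right)^{2} = \left(\left(\left(-7\right) 20 + 14 + 7 \cdot 20 \cdot 2\right) + 191\right)^{2} = \left(\left(-140 + 14 + 280\right) + 191\right)^{2} = \left(154 + 191\right)^{2} = 345^{2} = 119025$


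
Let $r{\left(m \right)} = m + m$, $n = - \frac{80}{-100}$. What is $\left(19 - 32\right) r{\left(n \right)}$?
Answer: $- \frac{104}{5} \approx -20.8$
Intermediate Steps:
$n = \frac{4}{5}$ ($n = \left(-80\right) \left(- \frac{1}{100}\right) = \frac{4}{5} \approx 0.8$)
$r{\left(m \right)} = 2 m$
$\left(19 - 32\right) r{\left(n \right)} = \left(19 - 32\right) 2 \cdot \frac{4}{5} = \left(-13\right) \frac{8}{5} = - \frac{104}{5}$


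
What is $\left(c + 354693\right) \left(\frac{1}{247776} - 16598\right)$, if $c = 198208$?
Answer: $- \frac{2273852937972347}{247776} \approx -9.1771 \cdot 10^{9}$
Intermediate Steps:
$\left(c + 354693\right) \left(\frac{1}{247776} - 16598\right) = \left(198208 + 354693\right) \left(\frac{1}{247776} - 16598\right) = 552901 \left(\frac{1}{247776} - 16598\right) = 552901 \left(- \frac{4112586047}{247776}\right) = - \frac{2273852937972347}{247776}$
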